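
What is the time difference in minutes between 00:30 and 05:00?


Start time: 00:30 = 30 minutes from midnight
End time: 05:00 = 300 minutes from midnight
Difference: 300 - 30 = 270 minutes
That is 4 hours and 30 minutes

270


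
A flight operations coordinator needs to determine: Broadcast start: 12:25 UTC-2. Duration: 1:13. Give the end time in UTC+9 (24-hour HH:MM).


Start: 12:25 in UTC-2
Step 1 - add duration:
  minutes: 25 + 13 = 38
  hours: 12 + 1 + 0 = 13
  end in UTC-2: 13:38
Step 2 - convert UTC-2 -> UTC+9:
  offset difference: 9 - (-2) = 11 hours
  13 + (11) = 24 -> mod 24 = 0
Result: 00:38 in UTC+9

00:38


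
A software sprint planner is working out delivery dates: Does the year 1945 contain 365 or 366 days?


Year: 1945
Check leap year rules:
Divisible by 4? No
1945 is not a leap year
Days: 365

365


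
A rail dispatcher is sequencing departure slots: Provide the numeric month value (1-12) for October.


Calendar month order:
9. September
10. October <--
11. November
October is month number 10

10


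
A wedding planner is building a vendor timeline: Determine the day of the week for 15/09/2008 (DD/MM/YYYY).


Date: 2008-09-15
January 1, 2008 is a Tuesday
Day of year: 259
Offset from Jan 1: 258 days
258 mod 7 = 6
Result: Monday

Monday


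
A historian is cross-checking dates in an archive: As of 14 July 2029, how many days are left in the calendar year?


Start: July 14, 2029
End: December 31, 2029
Days left in July: 17
August: 31
September: 30
October: 31
November: 30
... plus remaining months
Sum of remaining months: 153
Total: 17 + 153 = 170

170


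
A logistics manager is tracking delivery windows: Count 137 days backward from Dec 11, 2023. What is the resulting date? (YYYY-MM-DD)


Start: 2023-12-11
Subtracting 137 days
Days already passed in December: 11
After going back through December: 126 more days to subtract
November 2023: 30 days, 96 remaining
October 2023: 31 days, 65 remaining
September 2023: 30 days, 35 remaining
August 2023: 31 days, 4 remaining
Result: 2023-07-27

2023-07-27


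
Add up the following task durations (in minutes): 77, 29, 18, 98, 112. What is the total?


Durations: 77, 29, 18, 98, 112
Running sum: 77
+ 29 = 106
+ 18 = 124
+ 98 = 222
+ 112 = 334
Total duration: 334 minutes
That is 5 hours and 34 minutes

334


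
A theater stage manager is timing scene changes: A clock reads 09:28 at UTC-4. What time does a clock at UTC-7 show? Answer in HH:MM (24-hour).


Local time: 09:28 at UTC-4 (offset -4h)
Target zone: UTC-7 (offset -7h)
Difference: -7 - (-4) = -3 hours
Calculation: 9 + (-3) = 6
Result: 06:28

06:28


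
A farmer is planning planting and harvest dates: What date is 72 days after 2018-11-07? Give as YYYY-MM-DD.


Start: 2018-11-07
Adding 72 days
Days remaining in November: 23
After November: 49 days still to add
December 2018: 31 days, 18 remaining
January 2019 has 31 days, need 18
Result: 2019-01-18

2019-01-18


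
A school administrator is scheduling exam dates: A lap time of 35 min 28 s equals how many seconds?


Minutes: 35
Seconds: 28
Convert minutes to seconds: 35 x 60 = 2100
Add remaining seconds: 2100 + 28 = 2128

2128


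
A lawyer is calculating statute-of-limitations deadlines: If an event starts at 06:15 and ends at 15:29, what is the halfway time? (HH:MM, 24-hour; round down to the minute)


Start time: 06:15 = 375 minutes from midnight
End time: 15:29 = 929 minutes from midnight
Sum: 375 + 929 = 1304
Midpoint: 1304 / 2 = 652 minutes
Convert: 652 / 60 = 10 hours, 52 minutes
Result: 10:52

10:52


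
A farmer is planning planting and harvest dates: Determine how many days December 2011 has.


Month: December
Year: 2011
December is a 31-day month
Total: 31 days

31


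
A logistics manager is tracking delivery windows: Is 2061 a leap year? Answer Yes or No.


Year: 2061
Divisible by 4? 2061 / 4 = 515.25 -> No
Not divisible by 4, so NOT a leap year

No


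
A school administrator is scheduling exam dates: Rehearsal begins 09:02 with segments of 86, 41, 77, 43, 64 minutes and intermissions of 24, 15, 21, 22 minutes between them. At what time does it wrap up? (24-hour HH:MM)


Start: 09:02 = 542 min from midnight
  after task 1 (86 min): 10:28
  after break (24 min): 10:52
  after task 2 (41 min): 11:33
  after break (15 min): 11:48
  after task 3 (77 min): 13:05
  after break (21 min): 13:26
  after task 4 (43 min): 14:09
  after break (22 min): 14:31
  after task 5 (64 min): 15:35
Total elapsed: 393 minutes
End time: 15:35

15:35


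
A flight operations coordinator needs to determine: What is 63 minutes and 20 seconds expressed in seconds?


Minutes: 63
Extra seconds: 20
Seconds per minute: 60
Minutes to seconds: 63 x 60 = 3780
Total: 3780 + 20 = 3800

3800


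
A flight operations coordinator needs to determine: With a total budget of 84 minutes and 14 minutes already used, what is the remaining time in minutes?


Total budget: 84 minutes
Time used: 14 minutes
Remaining: 84 - 14 = 70 minutes
Percent used: 16.7%
Percent remaining: 83.3%

70


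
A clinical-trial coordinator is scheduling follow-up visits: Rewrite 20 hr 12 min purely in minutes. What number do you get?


Hours: 20
Extra minutes: 12
Minutes per hour: 60
Hours to minutes: 20 x 60 = 1200
Total: 1200 + 12 = 1212

1212


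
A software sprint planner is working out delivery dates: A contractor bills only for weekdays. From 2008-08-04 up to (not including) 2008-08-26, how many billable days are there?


Start: 2008-08-04 (Monday)
End (exclusive): 2008-08-26 (Tuesday)
Total calendar days: 22
Full weeks: 22 // 7 = 3 -> 15 weekdays
Remaining 1 days starting on Monday:
  Mon(w) -> 1 weekdays
Total business days: 15 + 1 = 16

16


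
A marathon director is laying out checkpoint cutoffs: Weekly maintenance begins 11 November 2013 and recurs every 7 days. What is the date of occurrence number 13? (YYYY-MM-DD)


First occurrence: 2013-11-11 (occurrence 1)
Each occurrence is 7 days after the previous.
Occurrence 13 is 12 weeks after the first.
12 weeks = 84 days
2013-11-11 + 84 days = 2014-02-03

2014-02-03


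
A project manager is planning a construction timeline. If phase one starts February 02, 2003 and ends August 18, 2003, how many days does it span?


Start date: 2003-02-02
End date: 2003-08-18
Feb 2003: +27 days
Mar 2003: +31 days
Apr 2003: +30 days
... (4 more months)
Total: 197 days

197


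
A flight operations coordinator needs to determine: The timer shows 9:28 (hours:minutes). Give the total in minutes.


Hours: 9
Minutes: 28
Convert hours to minutes: 9 x 60 = 540
Add remaining minutes: 540 + 28 = 568

568


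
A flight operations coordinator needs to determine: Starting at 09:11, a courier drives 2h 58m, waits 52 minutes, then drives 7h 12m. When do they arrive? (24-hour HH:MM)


Depart: 09:11
Leg 1: +178 min -> 12:09
Layover: +52 min -> 13:01
Leg 2: +432 min -> 20:13
Total travel: 662 minutes = 11h 2m
Arrival: 20:13

20:13


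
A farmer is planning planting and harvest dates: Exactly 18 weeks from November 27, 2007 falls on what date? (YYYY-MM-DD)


Start: 2007-11-27
Weeks to add: 18
Convert to days: 18 x 7 = 126 days
Add 126 days to 2007-11-27
Result: 2008-04-01

2008-04-01


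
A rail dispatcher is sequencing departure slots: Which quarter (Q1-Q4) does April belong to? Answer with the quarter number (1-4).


Month: April (month 4)
Q1: January-March (months 1-3)
Q2: April-June (months 4-6)
Q3: July-September (months 7-9)
Q4: October-December (months 10-12)
Month 4 falls in Q2

2


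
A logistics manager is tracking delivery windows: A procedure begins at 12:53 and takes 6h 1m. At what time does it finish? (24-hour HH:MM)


Start time: 12:53
Adding: 6 hours 1 minutes
Minutes: 53 + 1 = 54
Hours: 12 + 6 + 0 = 18
Result: 18:54

18:54


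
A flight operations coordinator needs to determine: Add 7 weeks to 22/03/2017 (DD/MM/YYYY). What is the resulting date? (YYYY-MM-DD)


Start: 2017-03-22
Weeks to add: 7
Convert to days: 7 x 7 = 49 days
Add 49 days to 2017-03-22
Result: 2017-05-10

2017-05-10


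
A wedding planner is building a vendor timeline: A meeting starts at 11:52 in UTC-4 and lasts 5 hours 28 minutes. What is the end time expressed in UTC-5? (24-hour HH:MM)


Start: 11:52 in UTC-4
Step 1 - add duration:
  minutes: 52 + 28 = 80 (carry 1h)
  hours: 11 + 5 + 1 = 17
  end in UTC-4: 17:20
Step 2 - convert UTC-4 -> UTC-5:
  offset difference: -5 - (-4) = -1 hours
  17 + (-1) = 16 -> mod 24 = 16
Result: 16:20 in UTC-5

16:20


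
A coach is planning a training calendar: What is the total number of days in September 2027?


Month: September
Year: 2027
September is a 30-day month
Total: 30 days

30


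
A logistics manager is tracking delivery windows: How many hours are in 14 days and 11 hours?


Days: 14
Extra hours: 11
Hours per day: 24
Days to hours: 14 x 24 = 336
Total: 336 + 11 = 347

347


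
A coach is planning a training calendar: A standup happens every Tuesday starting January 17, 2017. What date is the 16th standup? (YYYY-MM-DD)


First occurrence: 2017-01-17 (occurrence 1)
Each occurrence is 7 days after the previous.
Occurrence 16 is 15 weeks after the first.
15 weeks = 105 days
2017-01-17 + 105 days = 2017-05-02

2017-05-02


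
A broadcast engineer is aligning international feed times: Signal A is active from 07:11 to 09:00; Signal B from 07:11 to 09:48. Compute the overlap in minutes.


Interval A: [431, 540] minutes from midnight
Interval B: [431, 588] minutes from midnight
Overlap start = max(431, 431) = 431
Overlap end = min(540, 588) = 540
Overlap = 540 - 431 = 109 minutes

109


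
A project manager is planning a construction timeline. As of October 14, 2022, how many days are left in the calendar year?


Start: October 14, 2022
End: December 31, 2022
Days left in October: 17
November: 30
December: 31
Sum of remaining months: 61
Total: 17 + 61 = 78

78


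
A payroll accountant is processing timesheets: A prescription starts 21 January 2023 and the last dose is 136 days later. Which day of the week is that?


Start: 2023-01-21 (Saturday)
Step 1 - find target date: add 136 days
  2023-01-21 + 136 days = 2023-06-06
Step 2 - day of week:
  136 mod 7 = 3
  Saturday + 3 days -> Tuesday
Result: Tuesday (2023-06-06)

Tuesday


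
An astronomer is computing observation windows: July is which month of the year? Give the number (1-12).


Calendar month order:
6. June
7. July <--
8. August
July is month number 7

7


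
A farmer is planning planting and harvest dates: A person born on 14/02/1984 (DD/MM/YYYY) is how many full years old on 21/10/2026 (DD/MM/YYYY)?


Birth: 1984-02-14
Reference: 2026-10-21
Year difference: 2026 - 1984 = 42
Has birthday (02-14) occurred by 10-21? Yes
Age in full years: 42

42


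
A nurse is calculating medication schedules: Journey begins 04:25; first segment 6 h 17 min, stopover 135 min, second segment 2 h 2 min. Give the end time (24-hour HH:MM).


Depart: 04:25
Leg 1: +377 min -> 10:42
Layover: +135 min -> 12:57
Leg 2: +122 min -> 14:59
Total travel: 634 minutes = 10h 34m
Arrival: 14:59

14:59


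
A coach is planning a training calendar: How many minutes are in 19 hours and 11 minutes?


Hours: 19
Extra minutes: 11
Minutes per hour: 60
Hours to minutes: 19 x 60 = 1140
Total: 1140 + 11 = 1151

1151


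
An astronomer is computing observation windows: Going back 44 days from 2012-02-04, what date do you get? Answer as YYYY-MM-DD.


Start: 2012-02-04
Subtracting 44 days
Days already passed in February: 4
After going back through February: 40 more days to subtract
January 2012: 31 days, 9 remaining
December 2011 has 31 days, need 9
Result: 2011-12-22

2011-12-22


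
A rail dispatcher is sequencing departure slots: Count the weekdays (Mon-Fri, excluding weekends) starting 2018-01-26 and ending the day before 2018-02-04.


Start: 2018-01-26 (Friday)
End (exclusive): 2018-02-04 (Sunday)
Total calendar days: 9
Full weeks: 9 // 7 = 1 -> 5 weekdays
Remaining 2 days starting on Friday:
  Fri(w), Sat(-) -> 1 weekdays
Total business days: 5 + 1 = 6

6


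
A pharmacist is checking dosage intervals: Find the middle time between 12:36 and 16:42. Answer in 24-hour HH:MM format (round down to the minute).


Start time: 12:36 = 756 minutes from midnight
End time: 16:42 = 1002 minutes from midnight
Sum: 756 + 1002 = 1758
Midpoint: 1758 / 2 = 879 minutes
Convert: 879 / 60 = 14 hours, 39 minutes
Result: 14:39

14:39


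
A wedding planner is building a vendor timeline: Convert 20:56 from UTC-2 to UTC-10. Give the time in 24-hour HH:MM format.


Local time: 20:56 at UTC-2 (offset -2h)
Target zone: UTC-10 (offset -10h)
Difference: -10 - (-2) = -8 hours
Calculation: 20 + (-8) = 12
Result: 12:56

12:56


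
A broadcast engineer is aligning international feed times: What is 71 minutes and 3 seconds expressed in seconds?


Minutes: 71
Extra seconds: 3
Seconds per minute: 60
Minutes to seconds: 71 x 60 = 4260
Total: 4260 + 3 = 4263

4263


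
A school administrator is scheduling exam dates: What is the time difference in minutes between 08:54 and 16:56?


Start time: 08:54 = 534 minutes from midnight
End time: 16:56 = 1016 minutes from midnight
Difference: 1016 - 534 = 482 minutes
That is 8 hours and 2 minutes

482


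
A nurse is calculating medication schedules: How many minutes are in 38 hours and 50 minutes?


Hours: 38
Minutes: 50
Convert hours to minutes: 38 x 60 = 2280
Add remaining minutes: 2280 + 50 = 2330

2330


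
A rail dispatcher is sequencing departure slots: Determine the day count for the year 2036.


Year: 2036
Check leap year rules:
Divisible by 4? Yes
Divisible by 100? No
2036 is a leap year
Days: 366

366


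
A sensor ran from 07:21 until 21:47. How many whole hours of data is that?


Start: 07:21
End: 21:47
Hour difference: 21 - 7 = 14 hours
Minute difference: 47 - 21 = 26 minutes
Total minutes: 866
Complete hours: 866 / 60 = 14 (remainder 26)

14


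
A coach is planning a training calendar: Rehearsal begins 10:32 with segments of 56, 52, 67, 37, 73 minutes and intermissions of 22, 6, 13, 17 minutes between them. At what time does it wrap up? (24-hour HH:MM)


Start: 10:32 = 632 min from midnight
  after task 1 (56 min): 11:28
  after break (22 min): 11:50
  after task 2 (52 min): 12:42
  after break (6 min): 12:48
  after task 3 (67 min): 13:55
  after break (13 min): 14:08
  after task 4 (37 min): 14:45
  after break (17 min): 15:02
  after task 5 (73 min): 16:15
Total elapsed: 343 minutes
End time: 16:15

16:15


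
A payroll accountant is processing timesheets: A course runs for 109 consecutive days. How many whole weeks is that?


Total days: 109
Days per week: 7
Division: 109 / 7 = 15 remainder 4
Complete weeks: 15
Remaining days: 4

15


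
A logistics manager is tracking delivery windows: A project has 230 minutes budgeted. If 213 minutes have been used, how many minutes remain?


Total budget: 230 minutes
Time used: 213 minutes
Remaining: 230 - 213 = 17 minutes
Percent used: 92.6%
Percent remaining: 7.4%

17


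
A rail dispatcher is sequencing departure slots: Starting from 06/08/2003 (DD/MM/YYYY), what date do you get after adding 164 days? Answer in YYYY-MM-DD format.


Start: 2003-08-06
Adding 164 days
Days remaining in August: 25
After August: 139 days still to add
September 2003: 30 days, 109 remaining
October 2003: 31 days, 78 remaining
November 2003: 30 days, 48 remaining
December 2003: 31 days, 17 remaining
Result: 2004-01-17

2004-01-17


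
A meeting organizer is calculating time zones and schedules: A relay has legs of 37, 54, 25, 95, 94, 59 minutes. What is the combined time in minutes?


Durations: 37, 54, 25, 95, 94, 59
Running sum: 37
+ 54 = 91
+ 25 = 116
+ 95 = 211
+ 94 = 305
+ 59 = 364
Total duration: 364 minutes
That is 6 hours and 4 minutes

364


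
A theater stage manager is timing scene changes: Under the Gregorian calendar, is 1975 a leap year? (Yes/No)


Year: 1975
Divisible by 4? 1975 / 4 = 493.75 -> No
Not divisible by 4, so NOT a leap year

No


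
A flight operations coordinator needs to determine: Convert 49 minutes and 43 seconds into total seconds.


Minutes: 49
Seconds: 43
Convert minutes to seconds: 49 x 60 = 2940
Add remaining seconds: 2940 + 43 = 2983

2983


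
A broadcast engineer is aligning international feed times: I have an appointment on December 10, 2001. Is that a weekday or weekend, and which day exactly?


Date: 2001-12-10
January 1, 2001 is a Monday
Day of year: 344
Offset from Jan 1: 343 days
343 mod 7 = 0
Result: Monday

Monday


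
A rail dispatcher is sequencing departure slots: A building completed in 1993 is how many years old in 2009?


Birth year: 1993
Current year: 2009
Age = current year - birth year
Age = 2009 - 1993 = 16

16


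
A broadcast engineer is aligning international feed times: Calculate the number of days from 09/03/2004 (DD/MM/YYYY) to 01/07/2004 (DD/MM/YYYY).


Start date: 2004-03-09
End date: 2004-07-01
Mar 2004: +23 days
Apr 2004: +30 days
May 2004: +31 days
Jun 2004: +30 days
Total: 114 days

114


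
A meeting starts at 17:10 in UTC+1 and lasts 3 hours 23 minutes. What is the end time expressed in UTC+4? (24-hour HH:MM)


Start: 17:10 in UTC+1
Step 1 - add duration:
  minutes: 10 + 23 = 33
  hours: 17 + 3 + 0 = 20
  end in UTC+1: 20:33
Step 2 - convert UTC+1 -> UTC+4:
  offset difference: 4 - (1) = 3 hours
  20 + (3) = 23 -> mod 24 = 23
Result: 23:33 in UTC+4

23:33


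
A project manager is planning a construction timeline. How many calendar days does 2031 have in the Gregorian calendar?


Year: 2031
Check leap year rules:
Divisible by 4? No
2031 is not a leap year
Days: 365

365


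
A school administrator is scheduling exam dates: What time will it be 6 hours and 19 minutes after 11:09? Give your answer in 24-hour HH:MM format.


Start time: 11:09
Adding: 6 hours 19 minutes
Minutes: 9 + 19 = 28
Hours: 11 + 6 + 0 = 17
Result: 17:28

17:28


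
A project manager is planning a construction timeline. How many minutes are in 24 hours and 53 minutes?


Hours: 24
Minutes: 53
Convert hours to minutes: 24 x 60 = 1440
Add remaining minutes: 1440 + 53 = 1493

1493


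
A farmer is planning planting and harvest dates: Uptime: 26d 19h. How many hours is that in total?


Days: 26
Extra hours: 19
Hours per day: 24
Days to hours: 26 x 24 = 624
Total: 624 + 19 = 643

643


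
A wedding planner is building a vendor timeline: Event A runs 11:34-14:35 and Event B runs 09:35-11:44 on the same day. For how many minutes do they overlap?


Interval A: [694, 875] minutes from midnight
Interval B: [575, 704] minutes from midnight
Overlap start = max(694, 575) = 694
Overlap end = min(875, 704) = 704
Overlap = 704 - 694 = 10 minutes

10


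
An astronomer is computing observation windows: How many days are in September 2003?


Month: September
Year: 2003
September is a 30-day month
Total: 30 days

30


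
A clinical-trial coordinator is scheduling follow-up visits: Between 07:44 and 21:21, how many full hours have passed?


Start: 07:44
End: 21:21
Hour difference: 21 - 7 = 14 hours
Minute difference: 21 - 44 = -23 minutes
Total minutes: 817
Complete hours: 817 / 60 = 13 (remainder 37)

13


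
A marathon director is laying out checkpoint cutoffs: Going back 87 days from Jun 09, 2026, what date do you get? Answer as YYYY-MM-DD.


Start: 2026-06-09
Subtracting 87 days
Days already passed in June: 9
After going back through June: 78 more days to subtract
May 2026: 31 days, 47 remaining
April 2026: 30 days, 17 remaining
March 2026 has 31 days, need 17
Result: 2026-03-14

2026-03-14


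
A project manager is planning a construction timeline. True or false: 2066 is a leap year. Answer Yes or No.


Year: 2066
Divisible by 4? 2066 / 4 = 516.5 -> No
Not divisible by 4, so NOT a leap year

No


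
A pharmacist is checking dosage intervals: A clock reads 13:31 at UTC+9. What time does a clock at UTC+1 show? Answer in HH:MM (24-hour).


Local time: 13:31 at UTC+9 (offset 9h)
Target zone: UTC+1 (offset 1h)
Difference: 1 - (9) = -8 hours
Calculation: 13 + (-8) = 5
Result: 05:31

05:31


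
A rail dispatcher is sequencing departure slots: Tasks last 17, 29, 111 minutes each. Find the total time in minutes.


Durations: 17, 29, 111
Running sum: 17
+ 29 = 46
+ 111 = 157
Total duration: 157 minutes
That is 2 hours and 37 minutes

157


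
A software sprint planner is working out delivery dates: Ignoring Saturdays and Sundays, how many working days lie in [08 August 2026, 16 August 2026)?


Start: 2026-08-08 (Saturday)
End (exclusive): 2026-08-16 (Sunday)
Total calendar days: 8
Full weeks: 8 // 7 = 1 -> 5 weekdays
Remaining 1 days starting on Saturday:
  Sat(-) -> 0 weekdays
Total business days: 5 + 0 = 5

5


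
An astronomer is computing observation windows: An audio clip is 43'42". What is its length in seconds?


Minutes: 43
Seconds: 42
Convert minutes to seconds: 43 x 60 = 2580
Add remaining seconds: 2580 + 42 = 2622

2622


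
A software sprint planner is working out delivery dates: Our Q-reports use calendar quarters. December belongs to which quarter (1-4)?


Month: December (month 12)
Q1: January-March (months 1-3)
Q2: April-June (months 4-6)
Q3: July-September (months 7-9)
Q4: October-December (months 10-12)
Month 12 falls in Q4

4


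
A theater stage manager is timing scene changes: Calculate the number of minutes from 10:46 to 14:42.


Start time: 10:46 = 646 minutes from midnight
End time: 14:42 = 882 minutes from midnight
Difference: 882 - 646 = 236 minutes
That is 3 hours and 56 minutes

236


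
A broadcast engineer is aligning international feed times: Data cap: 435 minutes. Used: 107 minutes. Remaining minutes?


Total budget: 435 minutes
Time used: 107 minutes
Remaining: 435 - 107 = 328 minutes
Percent used: 24.6%
Percent remaining: 75.4%

328


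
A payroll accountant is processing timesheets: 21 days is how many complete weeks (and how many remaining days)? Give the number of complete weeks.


Total days: 21
Days per week: 7
Division: 21 / 7 = 3 remainder 0
Complete weeks: 3
Remaining days: 0

3


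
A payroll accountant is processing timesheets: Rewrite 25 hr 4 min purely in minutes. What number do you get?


Hours: 25
Extra minutes: 4
Minutes per hour: 60
Hours to minutes: 25 x 60 = 1500
Total: 1500 + 4 = 1504

1504


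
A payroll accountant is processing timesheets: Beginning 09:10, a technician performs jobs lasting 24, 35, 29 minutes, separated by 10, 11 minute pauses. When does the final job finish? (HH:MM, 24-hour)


Start: 09:10 = 550 min from midnight
  after task 1 (24 min): 09:34
  after break (10 min): 09:44
  after task 2 (35 min): 10:19
  after break (11 min): 10:30
  after task 3 (29 min): 10:59
Total elapsed: 109 minutes
End time: 10:59

10:59


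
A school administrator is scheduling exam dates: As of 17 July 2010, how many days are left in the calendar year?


Start: July 17, 2010
End: December 31, 2010
Days left in July: 14
August: 31
September: 30
October: 31
November: 30
... plus remaining months
Sum of remaining months: 153
Total: 14 + 153 = 167

167


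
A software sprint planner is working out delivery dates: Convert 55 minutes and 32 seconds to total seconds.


Minutes: 55
Extra seconds: 32
Seconds per minute: 60
Minutes to seconds: 55 x 60 = 3300
Total: 3300 + 32 = 3332

3332


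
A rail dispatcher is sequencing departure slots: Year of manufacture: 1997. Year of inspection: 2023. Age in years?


Birth year: 1997
Current year: 2023
Age = current year - birth year
Age = 2023 - 1997 = 26

26


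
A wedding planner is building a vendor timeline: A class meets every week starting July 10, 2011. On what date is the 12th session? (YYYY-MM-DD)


First occurrence: 2011-07-10 (occurrence 1)
Each occurrence is 7 days after the previous.
Occurrence 12 is 11 weeks after the first.
11 weeks = 77 days
2011-07-10 + 77 days = 2011-09-25

2011-09-25


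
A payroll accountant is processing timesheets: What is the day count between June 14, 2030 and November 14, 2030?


Start date: 2030-06-14
End date: 2030-11-14
Jun 2030: +17 days
Jul 2030: +31 days
Aug 2030: +31 days
... (3 more months)
Total: 153 days

153


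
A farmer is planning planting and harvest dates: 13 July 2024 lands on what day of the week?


Date: 2024-07-13
January 1, 2024 is a Monday
Day of year: 195
Offset from Jan 1: 194 days
194 mod 7 = 5
Result: Saturday

Saturday


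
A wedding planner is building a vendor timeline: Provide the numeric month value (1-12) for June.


Calendar month order:
5. May
6. June <--
7. July
June is month number 6

6


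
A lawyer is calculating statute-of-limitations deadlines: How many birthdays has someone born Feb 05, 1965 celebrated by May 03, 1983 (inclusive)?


Birth: 1965-02-05
Reference: 1983-05-03
Year difference: 1983 - 1965 = 18
Has birthday (02-05) occurred by 05-03? Yes
Age in full years: 18

18


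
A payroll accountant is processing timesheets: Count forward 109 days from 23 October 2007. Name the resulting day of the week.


Start: 2007-10-23 (Tuesday)
Step 1 - find target date: add 109 days
  2007-10-23 + 109 days = 2008-02-09
Step 2 - day of week:
  109 mod 7 = 4
  Tuesday + 4 days -> Saturday
Result: Saturday (2008-02-09)

Saturday


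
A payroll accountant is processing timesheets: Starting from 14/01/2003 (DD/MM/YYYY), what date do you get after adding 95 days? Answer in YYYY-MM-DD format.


Start: 2003-01-14
Adding 95 days
Days remaining in January: 17
After January: 78 days still to add
February 2003: 28 days, 50 remaining
March 2003: 31 days, 19 remaining
April 2003 has 30 days, need 19
Result: 2003-04-19

2003-04-19


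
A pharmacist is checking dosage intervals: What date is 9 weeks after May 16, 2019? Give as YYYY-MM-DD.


Start: 2019-05-16
Weeks to add: 9
Convert to days: 9 x 7 = 63 days
Add 63 days to 2019-05-16
Result: 2019-07-18

2019-07-18


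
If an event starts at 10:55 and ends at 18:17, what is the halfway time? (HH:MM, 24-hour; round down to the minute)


Start time: 10:55 = 655 minutes from midnight
End time: 18:17 = 1097 minutes from midnight
Sum: 655 + 1097 = 1752
Midpoint: 1752 / 2 = 876 minutes
Convert: 876 / 60 = 14 hours, 36 minutes
Result: 14:36

14:36


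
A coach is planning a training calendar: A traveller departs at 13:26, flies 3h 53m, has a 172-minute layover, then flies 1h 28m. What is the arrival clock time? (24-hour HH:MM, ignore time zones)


Depart: 13:26
Leg 1: +233 min -> 17:19
Layover: +172 min -> 20:11
Leg 2: +88 min -> 21:39
Total travel: 493 minutes = 8h 13m
Arrival: 21:39

21:39


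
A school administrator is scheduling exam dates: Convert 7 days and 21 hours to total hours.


Days: 7
Extra hours: 21
Hours per day: 24
Days to hours: 7 x 24 = 168
Total: 168 + 21 = 189

189


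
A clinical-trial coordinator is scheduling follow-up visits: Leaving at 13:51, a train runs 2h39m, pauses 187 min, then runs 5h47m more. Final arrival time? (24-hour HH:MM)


Depart: 13:51
Leg 1: +159 min -> 16:30
Layover: +187 min -> 19:37
Leg 2: +347 min -> 01:24
Total travel: 693 minutes = 11h 33m
Arrival: 01:24

01:24


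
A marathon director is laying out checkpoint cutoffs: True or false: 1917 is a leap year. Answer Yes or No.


Year: 1917
Divisible by 4? 1917 / 4 = 479.25 -> No
Not divisible by 4, so NOT a leap year

No


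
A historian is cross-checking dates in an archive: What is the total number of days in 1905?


Year: 1905
Check leap year rules:
Divisible by 4? No
1905 is not a leap year
Days: 365

365


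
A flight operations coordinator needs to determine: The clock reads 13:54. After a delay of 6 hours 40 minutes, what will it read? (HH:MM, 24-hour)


Start time: 13:54
Adding: 6 hours 40 minutes
Minutes: 54 + 40 = 94
Minute overflow: 94 >= 60, so carry 1 hour, minutes = 34
Hours: 13 + 6 + 1 = 20
Result: 20:34

20:34


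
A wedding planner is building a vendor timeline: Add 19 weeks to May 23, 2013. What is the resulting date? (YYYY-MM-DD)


Start: 2013-05-23
Weeks to add: 19
Convert to days: 19 x 7 = 133 days
Add 133 days to 2013-05-23
Result: 2013-10-03

2013-10-03


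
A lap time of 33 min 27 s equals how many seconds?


Minutes: 33
Seconds: 27
Convert minutes to seconds: 33 x 60 = 1980
Add remaining seconds: 1980 + 27 = 2007

2007


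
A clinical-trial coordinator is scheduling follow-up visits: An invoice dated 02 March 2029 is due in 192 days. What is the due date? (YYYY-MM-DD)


Start: 2029-03-02
Adding 192 days
Days remaining in March: 29
After March: 163 days still to add
April 2029: 30 days, 133 remaining
May 2029: 31 days, 102 remaining
June 2029: 30 days, 72 remaining
July 2029: 31 days, 41 remaining
Result: 2029-09-10

2029-09-10


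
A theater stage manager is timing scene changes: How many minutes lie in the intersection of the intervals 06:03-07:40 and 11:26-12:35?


Interval A: [363, 460] minutes from midnight
Interval B: [686, 755] minutes from midnight
Overlap start = max(363, 686) = 686
Overlap end = min(460, 755) = 460
End <= start, so the intervals do not overlap: 0 minutes

0


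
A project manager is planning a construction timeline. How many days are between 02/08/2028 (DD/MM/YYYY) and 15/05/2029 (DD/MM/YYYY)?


Start date: 2028-08-02
End date: 2029-05-15
Aug 2028: +30 days
Sep 2028: +30 days
Oct 2028: +31 days
... (7 more months)
Total: 286 days

286


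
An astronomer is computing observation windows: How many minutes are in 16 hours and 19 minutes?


Hours: 16
Minutes: 19
Convert hours to minutes: 16 x 60 = 960
Add remaining minutes: 960 + 19 = 979

979


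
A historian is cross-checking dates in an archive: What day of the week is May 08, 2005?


Date: 2005-05-08
January 1, 2005 is a Saturday
Day of year: 128
Offset from Jan 1: 127 days
127 mod 7 = 1
Result: Sunday

Sunday


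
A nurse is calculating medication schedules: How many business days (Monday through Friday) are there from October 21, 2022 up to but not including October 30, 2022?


Start: 2022-10-21 (Friday)
End (exclusive): 2022-10-30 (Sunday)
Total calendar days: 9
Full weeks: 9 // 7 = 1 -> 5 weekdays
Remaining 2 days starting on Friday:
  Fri(w), Sat(-) -> 1 weekdays
Total business days: 5 + 1 = 6

6


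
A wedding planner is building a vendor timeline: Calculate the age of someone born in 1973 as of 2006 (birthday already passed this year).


Birth year: 1973
Current year: 2006
Age = current year - birth year
Age = 2006 - 1973 = 33

33


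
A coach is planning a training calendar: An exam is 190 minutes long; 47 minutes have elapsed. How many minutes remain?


Total budget: 190 minutes
Time used: 47 minutes
Remaining: 190 - 47 = 143 minutes
Percent used: 24.7%
Percent remaining: 75.3%

143


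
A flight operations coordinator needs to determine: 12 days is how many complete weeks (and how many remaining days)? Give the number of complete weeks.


Total days: 12
Days per week: 7
Division: 12 / 7 = 1 remainder 5
Complete weeks: 1
Remaining days: 5

1


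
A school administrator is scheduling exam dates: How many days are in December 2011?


Month: December
Year: 2011
December is a 31-day month
Total: 31 days

31


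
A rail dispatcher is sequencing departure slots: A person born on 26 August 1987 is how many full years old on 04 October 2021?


Birth: 1987-08-26
Reference: 2021-10-04
Year difference: 2021 - 1987 = 34
Has birthday (08-26) occurred by 10-04? Yes
Age in full years: 34

34


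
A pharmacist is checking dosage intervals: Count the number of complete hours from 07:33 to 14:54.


Start: 07:33
End: 14:54
Hour difference: 14 - 7 = 7 hours
Minute difference: 54 - 33 = 21 minutes
Total minutes: 441
Complete hours: 441 / 60 = 7 (remainder 21)

7


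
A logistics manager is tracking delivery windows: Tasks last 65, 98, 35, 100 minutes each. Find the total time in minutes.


Durations: 65, 98, 35, 100
Running sum: 65
+ 98 = 163
+ 35 = 198
+ 100 = 298
Total duration: 298 minutes
That is 4 hours and 58 minutes

298


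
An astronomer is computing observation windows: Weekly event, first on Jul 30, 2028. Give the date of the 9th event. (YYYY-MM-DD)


First occurrence: 2028-07-30 (occurrence 1)
Each occurrence is 7 days after the previous.
Occurrence 9 is 8 weeks after the first.
8 weeks = 56 days
2028-07-30 + 56 days = 2028-09-24

2028-09-24


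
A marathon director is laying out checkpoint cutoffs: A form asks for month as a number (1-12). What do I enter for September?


Calendar month order:
8. August
9. September <--
10. October
September is month number 9

9


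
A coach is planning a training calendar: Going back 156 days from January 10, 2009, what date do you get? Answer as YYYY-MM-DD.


Start: 2009-01-10
Subtracting 156 days
Days already passed in January: 10
After going back through January: 146 more days to subtract
December 2008: 31 days, 115 remaining
November 2008: 30 days, 85 remaining
October 2008: 31 days, 54 remaining
September 2008: 30 days, 24 remaining
Result: 2008-08-07

2008-08-07


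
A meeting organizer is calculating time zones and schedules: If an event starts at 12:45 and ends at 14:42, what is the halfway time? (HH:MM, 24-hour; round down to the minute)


Start time: 12:45 = 765 minutes from midnight
End time: 14:42 = 882 minutes from midnight
Sum: 765 + 882 = 1647
Midpoint: 1647 / 2 = 823 minutes
Convert: 823 / 60 = 13 hours, 43 minutes
Result: 13:43

13:43


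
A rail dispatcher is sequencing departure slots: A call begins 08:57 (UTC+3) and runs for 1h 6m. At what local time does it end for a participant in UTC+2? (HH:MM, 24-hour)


Start: 08:57 in UTC+3
Step 1 - add duration:
  minutes: 57 + 6 = 63 (carry 1h)
  hours: 8 + 1 + 1 = 10
  end in UTC+3: 10:03
Step 2 - convert UTC+3 -> UTC+2:
  offset difference: 2 - (3) = -1 hours
  10 + (-1) = 9 -> mod 24 = 9
Result: 09:03 in UTC+2

09:03


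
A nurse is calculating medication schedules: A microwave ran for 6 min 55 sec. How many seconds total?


Minutes: 6
Extra seconds: 55
Seconds per minute: 60
Minutes to seconds: 6 x 60 = 360
Total: 360 + 55 = 415

415


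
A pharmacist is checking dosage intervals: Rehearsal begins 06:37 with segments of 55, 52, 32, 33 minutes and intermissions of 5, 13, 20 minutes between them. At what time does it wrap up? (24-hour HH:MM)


Start: 06:37 = 397 min from midnight
  after task 1 (55 min): 07:32
  after break (5 min): 07:37
  after task 2 (52 min): 08:29
  after break (13 min): 08:42
  after task 3 (32 min): 09:14
  after break (20 min): 09:34
  after task 4 (33 min): 10:07
Total elapsed: 210 minutes
End time: 10:07

10:07


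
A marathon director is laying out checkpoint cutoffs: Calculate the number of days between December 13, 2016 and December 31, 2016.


Start: December 13, 2016
End: December 31, 2016
Days left in December: 18
Total: 18 days

18


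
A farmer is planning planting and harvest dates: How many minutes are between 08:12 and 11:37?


Start time: 08:12 = 492 minutes from midnight
End time: 11:37 = 697 minutes from midnight
Difference: 697 - 492 = 205 minutes
That is 3 hours and 25 minutes

205


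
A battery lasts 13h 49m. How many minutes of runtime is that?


Hours: 13
Extra minutes: 49
Minutes per hour: 60
Hours to minutes: 13 x 60 = 780
Total: 780 + 49 = 829

829


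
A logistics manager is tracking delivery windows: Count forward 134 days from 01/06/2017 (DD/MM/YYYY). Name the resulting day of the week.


Start: 2017-06-01 (Thursday)
Step 1 - find target date: add 134 days
  2017-06-01 + 134 days = 2017-10-13
Step 2 - day of week:
  134 mod 7 = 1
  Thursday + 1 days -> Friday
Result: Friday (2017-10-13)

Friday


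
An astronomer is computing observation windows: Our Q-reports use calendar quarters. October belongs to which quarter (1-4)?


Month: October (month 10)
Q1: January-March (months 1-3)
Q2: April-June (months 4-6)
Q3: July-September (months 7-9)
Q4: October-December (months 10-12)
Month 10 falls in Q4

4


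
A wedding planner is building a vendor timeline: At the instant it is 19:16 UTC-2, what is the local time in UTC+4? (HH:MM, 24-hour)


Local time: 19:16 at UTC-2 (offset -2h)
Target zone: UTC+4 (offset 4h)
Difference: 4 - (-2) = 6 hours
Calculation: 19 + (6) = 25
Wraparound: (25) mod 24 = 1
Result: 01:16

01:16


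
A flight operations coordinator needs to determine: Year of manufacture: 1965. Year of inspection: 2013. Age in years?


Birth year: 1965
Current year: 2013
Age = current year - birth year
Age = 2013 - 1965 = 48

48


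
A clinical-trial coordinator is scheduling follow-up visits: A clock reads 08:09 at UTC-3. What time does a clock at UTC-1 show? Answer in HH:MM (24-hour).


Local time: 08:09 at UTC-3 (offset -3h)
Target zone: UTC-1 (offset -1h)
Difference: -1 - (-3) = 2 hours
Calculation: 8 + (2) = 10
Result: 10:09

10:09


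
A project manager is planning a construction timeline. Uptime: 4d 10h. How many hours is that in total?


Days: 4
Extra hours: 10
Hours per day: 24
Days to hours: 4 x 24 = 96
Total: 96 + 10 = 106

106


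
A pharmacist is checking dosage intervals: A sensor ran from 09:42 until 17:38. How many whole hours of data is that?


Start: 09:42
End: 17:38
Hour difference: 17 - 9 = 8 hours
Minute difference: 38 - 42 = -4 minutes
Total minutes: 476
Complete hours: 476 / 60 = 7 (remainder 56)

7


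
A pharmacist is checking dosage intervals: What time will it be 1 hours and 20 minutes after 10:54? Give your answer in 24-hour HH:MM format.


Start time: 10:54
Adding: 1 hours 20 minutes
Minutes: 54 + 20 = 74
Minute overflow: 74 >= 60, so carry 1 hour, minutes = 14
Hours: 10 + 1 + 1 = 12
Result: 12:14

12:14


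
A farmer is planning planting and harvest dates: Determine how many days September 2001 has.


Month: September
Year: 2001
September is a 30-day month
Total: 30 days

30


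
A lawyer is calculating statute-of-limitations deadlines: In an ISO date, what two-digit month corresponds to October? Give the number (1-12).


Calendar month order:
9. September
10. October <--
11. November
October is month number 10

10


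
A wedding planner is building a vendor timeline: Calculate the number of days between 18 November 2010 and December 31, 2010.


Start: November 18, 2010
End: December 31, 2010
Days left in November: 12
December: 31
Sum of remaining months: 31
Total: 12 + 31 = 43

43


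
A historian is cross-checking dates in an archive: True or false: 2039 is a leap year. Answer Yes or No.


Year: 2039
Divisible by 4? 2039 / 4 = 509.75 -> No
Not divisible by 4, so NOT a leap year

No


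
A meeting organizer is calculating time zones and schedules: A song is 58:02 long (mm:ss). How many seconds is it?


Minutes: 58
Extra seconds: 2
Seconds per minute: 60
Minutes to seconds: 58 x 60 = 3480
Total: 3480 + 2 = 3482

3482


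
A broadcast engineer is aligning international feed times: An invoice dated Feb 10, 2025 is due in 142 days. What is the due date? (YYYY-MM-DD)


Start: 2025-02-10
Adding 142 days
Days remaining in February: 18
After February: 124 days still to add
March 2025: 31 days, 93 remaining
April 2025: 30 days, 63 remaining
May 2025: 31 days, 32 remaining
June 2025: 30 days, 2 remaining
Result: 2025-07-02

2025-07-02


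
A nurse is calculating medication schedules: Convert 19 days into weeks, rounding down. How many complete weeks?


Total days: 19
Days per week: 7
Division: 19 / 7 = 2 remainder 5
Complete weeks: 2
Remaining days: 5

2


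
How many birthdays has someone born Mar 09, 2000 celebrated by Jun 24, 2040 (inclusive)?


Birth: 2000-03-09
Reference: 2040-06-24
Year difference: 2040 - 2000 = 40
Has birthday (03-09) occurred by 06-24? Yes
Age in full years: 40

40
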